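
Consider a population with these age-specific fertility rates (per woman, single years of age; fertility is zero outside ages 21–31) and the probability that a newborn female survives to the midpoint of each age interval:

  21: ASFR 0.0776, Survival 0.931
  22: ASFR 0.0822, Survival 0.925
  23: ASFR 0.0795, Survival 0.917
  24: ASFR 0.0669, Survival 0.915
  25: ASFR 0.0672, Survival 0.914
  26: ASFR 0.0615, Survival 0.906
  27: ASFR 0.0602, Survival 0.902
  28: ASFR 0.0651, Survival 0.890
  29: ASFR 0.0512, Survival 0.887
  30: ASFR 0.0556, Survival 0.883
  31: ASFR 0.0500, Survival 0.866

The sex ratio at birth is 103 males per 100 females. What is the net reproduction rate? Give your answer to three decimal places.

0.320

Proportion female at birth = 100 / (100 + 103) = 0.49261.
Per-age-group product (1 × ASFR × survival probability):
  21: 1 × 0.0776 × 0.931 = 0.07225
  22: 1 × 0.0822 × 0.925 = 0.07604
  23: 1 × 0.0795 × 0.917 = 0.07290
  24: 1 × 0.0669 × 0.915 = 0.06121
  25: 1 × 0.0672 × 0.914 = 0.06142
  26: 1 × 0.0615 × 0.906 = 0.05572
  27: 1 × 0.0602 × 0.902 = 0.05430
  28: 1 × 0.0651 × 0.890 = 0.05794
  29: 1 × 0.0512 × 0.887 = 0.04541
  30: 1 × 0.0556 × 0.883 = 0.04909
  31: 1 × 0.0500 × 0.866 = 0.04330
Sum = 0.64958
NRR = 0.49261 × 0.64958 = 0.31999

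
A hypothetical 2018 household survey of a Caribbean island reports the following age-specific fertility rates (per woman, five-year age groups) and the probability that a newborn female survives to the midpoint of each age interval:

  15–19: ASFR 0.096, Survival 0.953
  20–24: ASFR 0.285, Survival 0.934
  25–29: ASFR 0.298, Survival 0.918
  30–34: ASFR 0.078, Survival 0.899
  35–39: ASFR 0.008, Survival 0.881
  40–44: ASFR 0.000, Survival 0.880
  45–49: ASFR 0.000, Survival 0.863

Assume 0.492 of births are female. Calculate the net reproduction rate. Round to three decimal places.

Proportion female at birth = 0.492.
Weighting each age-specific rate by interval width and survival:
  15–19: 5 × 0.096 × 0.953 = 0.45744
  20–24: 5 × 0.285 × 0.934 = 1.33095
  25–29: 5 × 0.298 × 0.918 = 1.36782
  30–34: 5 × 0.078 × 0.899 = 0.35061
  35–39: 5 × 0.008 × 0.881 = 0.03524
  40–44: 5 × 0.000 × 0.880 = 0.00000
  45–49: 5 × 0.000 × 0.863 = 0.00000
Sum = 3.54206
NRR = 0.492 × 3.54206 = 1.74269
An NRR exceeding 1 indicates intrinsic growth under these rates.

1.743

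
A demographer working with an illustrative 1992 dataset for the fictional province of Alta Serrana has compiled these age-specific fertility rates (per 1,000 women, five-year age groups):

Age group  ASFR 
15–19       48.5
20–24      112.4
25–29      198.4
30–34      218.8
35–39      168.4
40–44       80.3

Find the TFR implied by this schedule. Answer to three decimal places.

Sum of ASFRs = 48.5 + 112.4 + 198.4 + 218.8 + 168.4 + 80.3 = 826.8
TFR = 5 × 826.8 / 1000 = 4.134

4.134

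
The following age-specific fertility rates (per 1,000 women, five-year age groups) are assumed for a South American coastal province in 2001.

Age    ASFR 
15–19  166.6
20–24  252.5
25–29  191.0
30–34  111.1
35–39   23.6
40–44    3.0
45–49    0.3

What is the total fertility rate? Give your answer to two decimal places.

3.74

Sum of ASFRs = 166.6 + 252.5 + 191.0 + 111.1 + 23.6 + 3.0 + 0.3 = 748.1
TFR = 5 × 748.1 / 1000 = 3.7405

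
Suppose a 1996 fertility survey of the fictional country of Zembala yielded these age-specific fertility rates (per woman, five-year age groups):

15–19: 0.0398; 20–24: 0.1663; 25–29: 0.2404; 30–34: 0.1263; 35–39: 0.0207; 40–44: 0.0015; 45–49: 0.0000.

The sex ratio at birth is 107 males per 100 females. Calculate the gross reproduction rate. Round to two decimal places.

Proportion female at birth = 100 / (100 + 107) = 0.48309.
Sum of ASFRs = 0.0398 + 0.1663 + 0.2404 + 0.1263 + 0.0207 + 0.0015 + 0.0000 = 0.5950
TFR = 5 × 0.5950 = 2.975
GRR = 0.48309 × 2.975 = 1.43719

1.44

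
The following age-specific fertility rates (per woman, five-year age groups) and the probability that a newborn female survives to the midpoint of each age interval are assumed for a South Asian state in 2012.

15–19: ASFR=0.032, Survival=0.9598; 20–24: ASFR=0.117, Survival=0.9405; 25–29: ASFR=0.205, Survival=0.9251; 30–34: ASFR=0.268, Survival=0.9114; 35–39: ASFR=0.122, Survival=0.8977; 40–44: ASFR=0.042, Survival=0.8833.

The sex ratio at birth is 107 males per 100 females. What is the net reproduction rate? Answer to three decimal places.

Proportion female at birth = 100 / (100 + 107) = 0.48309.
Weighting each age-specific rate by interval width and survival:
  15–19: 5 × 0.032 × 0.9598 = 0.15357
  20–24: 5 × 0.117 × 0.9405 = 0.55019
  25–29: 5 × 0.205 × 0.9251 = 0.94823
  30–34: 5 × 0.268 × 0.9114 = 1.22128
  35–39: 5 × 0.122 × 0.8977 = 0.54760
  40–44: 5 × 0.042 × 0.8833 = 0.18549
Sum = 3.60636
NRR = 0.48309 × 3.60636 = 1.74220

1.742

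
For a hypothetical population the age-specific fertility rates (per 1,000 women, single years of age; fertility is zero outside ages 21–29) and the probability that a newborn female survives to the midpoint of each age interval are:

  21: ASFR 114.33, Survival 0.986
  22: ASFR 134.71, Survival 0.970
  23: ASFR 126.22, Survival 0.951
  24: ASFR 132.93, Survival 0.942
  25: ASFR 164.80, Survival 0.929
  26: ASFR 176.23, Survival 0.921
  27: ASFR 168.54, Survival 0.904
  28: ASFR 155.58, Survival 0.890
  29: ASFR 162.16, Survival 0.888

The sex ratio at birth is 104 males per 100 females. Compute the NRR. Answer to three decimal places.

Proportion female at birth = 100 / (100 + 104) = 0.49020.
Weighting each age-specific rate by interval width and survival:
  21: 1 × 114.33/1000 × 0.986 = 0.11273
  22: 1 × 134.71/1000 × 0.970 = 0.13067
  23: 1 × 126.22/1000 × 0.951 = 0.12004
  24: 1 × 132.93/1000 × 0.942 = 0.12522
  25: 1 × 164.80/1000 × 0.929 = 0.15310
  26: 1 × 176.23/1000 × 0.921 = 0.16231
  27: 1 × 168.54/1000 × 0.904 = 0.15236
  28: 1 × 155.58/1000 × 0.890 = 0.13847
  29: 1 × 162.16/1000 × 0.888 = 0.14400
Sum = 1.23890
NRR = 0.49020 × 1.23890 = 0.60731
An NRR under 1 implies long-run decline under these rates.

0.607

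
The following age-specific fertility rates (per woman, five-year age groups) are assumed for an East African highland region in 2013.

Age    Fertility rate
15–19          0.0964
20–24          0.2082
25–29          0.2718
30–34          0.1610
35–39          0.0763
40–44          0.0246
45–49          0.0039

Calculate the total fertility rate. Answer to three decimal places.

4.211

Sum of ASFRs = 0.0964 + 0.2082 + 0.2718 + 0.1610 + 0.0763 + 0.0246 + 0.0039 = 0.8422
TFR = 5 × 0.8422 = 4.211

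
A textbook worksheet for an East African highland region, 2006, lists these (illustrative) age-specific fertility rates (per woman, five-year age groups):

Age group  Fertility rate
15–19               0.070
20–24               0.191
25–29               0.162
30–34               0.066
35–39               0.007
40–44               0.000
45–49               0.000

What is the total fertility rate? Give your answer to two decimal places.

2.48

Sum of ASFRs = 0.070 + 0.191 + 0.162 + 0.066 + 0.007 + 0.000 + 0.000 = 0.496
TFR = 5 × 0.496 = 2.48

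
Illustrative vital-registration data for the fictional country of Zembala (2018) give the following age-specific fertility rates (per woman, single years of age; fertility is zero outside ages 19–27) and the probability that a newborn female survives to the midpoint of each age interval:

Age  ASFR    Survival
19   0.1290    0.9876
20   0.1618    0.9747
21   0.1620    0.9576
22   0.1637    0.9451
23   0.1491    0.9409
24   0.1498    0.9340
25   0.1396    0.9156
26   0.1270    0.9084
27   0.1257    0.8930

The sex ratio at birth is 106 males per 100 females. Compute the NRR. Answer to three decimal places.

0.597

Proportion female at birth = 100 / (100 + 106) = 0.48544.
Each age group contributes 1 × ASFR × survival:
  19: 1 × 0.1290 × 0.9876 = 0.12740
  20: 1 × 0.1618 × 0.9747 = 0.15771
  21: 1 × 0.1620 × 0.9576 = 0.15513
  22: 1 × 0.1637 × 0.9451 = 0.15471
  23: 1 × 0.1491 × 0.9409 = 0.14029
  24: 1 × 0.1498 × 0.9340 = 0.13991
  25: 1 × 0.1396 × 0.9156 = 0.12782
  26: 1 × 0.1270 × 0.9084 = 0.11537
  27: 1 × 0.1257 × 0.8930 = 0.11225
Sum = 1.23059
NRR = 0.48544 × 1.23059 = 0.59738
NRR < 1, so the cohort does not fully replace itself.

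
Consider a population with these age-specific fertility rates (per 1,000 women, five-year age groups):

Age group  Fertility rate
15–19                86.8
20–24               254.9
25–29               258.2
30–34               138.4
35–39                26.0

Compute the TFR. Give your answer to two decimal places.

3.82

Sum of ASFRs = 86.8 + 254.9 + 258.2 + 138.4 + 26.0 = 764.3
TFR = 5 × 764.3 / 1000 = 3.8215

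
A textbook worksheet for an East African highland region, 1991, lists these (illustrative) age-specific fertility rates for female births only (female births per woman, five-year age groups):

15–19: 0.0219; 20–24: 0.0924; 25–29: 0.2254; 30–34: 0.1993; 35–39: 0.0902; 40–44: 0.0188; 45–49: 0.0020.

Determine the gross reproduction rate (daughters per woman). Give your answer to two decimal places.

3.25

Sum of female ASFRs = 0.0219 + 0.0924 + 0.2254 + 0.1993 + 0.0902 + 0.0188 + 0.0020 = 0.6500
GRR = 5 × 0.6500 = 3.25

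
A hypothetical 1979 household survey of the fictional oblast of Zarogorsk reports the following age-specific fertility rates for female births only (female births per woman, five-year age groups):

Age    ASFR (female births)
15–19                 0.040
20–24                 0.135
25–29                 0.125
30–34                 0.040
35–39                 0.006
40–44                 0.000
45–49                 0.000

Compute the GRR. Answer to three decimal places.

Sum of female ASFRs = 0.040 + 0.135 + 0.125 + 0.040 + 0.006 + 0.000 + 0.000 = 0.346
GRR = 5 × 0.346 = 1.73

1.730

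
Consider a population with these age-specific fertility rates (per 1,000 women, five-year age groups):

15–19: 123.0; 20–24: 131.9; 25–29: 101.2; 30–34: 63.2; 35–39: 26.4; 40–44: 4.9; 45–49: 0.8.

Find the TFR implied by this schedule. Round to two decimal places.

2.26

Sum of ASFRs = 123.0 + 131.9 + 101.2 + 63.2 + 26.4 + 4.9 + 0.8 = 451.4
TFR = 5 × 451.4 / 1000 = 2.257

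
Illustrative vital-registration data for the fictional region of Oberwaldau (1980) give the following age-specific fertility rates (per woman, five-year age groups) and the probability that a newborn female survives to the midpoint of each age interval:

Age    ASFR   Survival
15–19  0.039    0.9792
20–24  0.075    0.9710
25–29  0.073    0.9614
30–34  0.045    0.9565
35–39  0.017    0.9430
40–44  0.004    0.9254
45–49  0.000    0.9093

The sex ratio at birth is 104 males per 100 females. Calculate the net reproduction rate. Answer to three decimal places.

Proportion female at birth = 100 / (100 + 104) = 0.49020.
Survival-weighted fertility by age (5·fₓ·Sₓ):
  15–19: 5 × 0.039 × 0.9792 = 0.19094
  20–24: 5 × 0.075 × 0.9710 = 0.36413
  25–29: 5 × 0.073 × 0.9614 = 0.35091
  30–34: 5 × 0.045 × 0.9565 = 0.21521
  35–39: 5 × 0.017 × 0.9430 = 0.08016
  40–44: 5 × 0.004 × 0.9254 = 0.01851
  45–49: 5 × 0.000 × 0.9093 = 0.00000
Sum = 1.21986
NRR = 0.49020 × 1.21986 = 0.59798
An NRR under 1 implies long-run decline under these rates.

0.598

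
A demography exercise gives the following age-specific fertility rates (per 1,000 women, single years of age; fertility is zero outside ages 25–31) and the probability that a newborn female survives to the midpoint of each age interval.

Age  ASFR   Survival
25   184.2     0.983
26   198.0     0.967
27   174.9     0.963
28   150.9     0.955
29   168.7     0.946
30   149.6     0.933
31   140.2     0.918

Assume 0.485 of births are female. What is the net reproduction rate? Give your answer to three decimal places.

Proportion female at birth = 0.485.
Survival-weighted fertility by age (1·fₓ·Sₓ):
  25: 1 × 184.2/1000 × 0.983 = 0.18107
  26: 1 × 198.0/1000 × 0.967 = 0.19147
  27: 1 × 174.9/1000 × 0.963 = 0.16843
  28: 1 × 150.9/1000 × 0.955 = 0.14411
  29: 1 × 168.7/1000 × 0.946 = 0.15959
  30: 1 × 149.6/1000 × 0.933 = 0.13958
  31: 1 × 140.2/1000 × 0.918 = 0.12870
Sum = 1.11295
NRR = 0.485 × 1.11295 = 0.53978

0.540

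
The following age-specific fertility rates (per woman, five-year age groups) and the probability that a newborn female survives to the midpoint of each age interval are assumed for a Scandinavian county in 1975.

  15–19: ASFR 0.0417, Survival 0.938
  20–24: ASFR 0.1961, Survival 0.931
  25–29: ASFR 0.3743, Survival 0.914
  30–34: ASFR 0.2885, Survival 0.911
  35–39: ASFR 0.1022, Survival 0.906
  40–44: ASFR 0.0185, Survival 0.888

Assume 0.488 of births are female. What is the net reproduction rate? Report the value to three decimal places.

2.283

Proportion female at birth = 0.488.
Survival-weighted fertility by age (5·fₓ·Sₓ):
  15–19: 5 × 0.0417 × 0.938 = 0.19557
  20–24: 5 × 0.1961 × 0.931 = 0.91285
  25–29: 5 × 0.3743 × 0.914 = 1.71055
  30–34: 5 × 0.2885 × 0.911 = 1.31412
  35–39: 5 × 0.1022 × 0.906 = 0.46297
  40–44: 5 × 0.0185 × 0.888 = 0.08214
Sum = 4.67820
NRR = 0.488 × 4.67820 = 2.28296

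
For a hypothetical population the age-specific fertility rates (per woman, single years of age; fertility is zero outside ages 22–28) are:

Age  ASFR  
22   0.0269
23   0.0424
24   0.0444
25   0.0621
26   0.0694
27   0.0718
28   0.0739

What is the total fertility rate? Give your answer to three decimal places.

0.391

Sum of ASFRs = 0.0269 + 0.0424 + 0.0444 + 0.0621 + 0.0694 + 0.0718 + 0.0739 = 0.3909
TFR = 0.3909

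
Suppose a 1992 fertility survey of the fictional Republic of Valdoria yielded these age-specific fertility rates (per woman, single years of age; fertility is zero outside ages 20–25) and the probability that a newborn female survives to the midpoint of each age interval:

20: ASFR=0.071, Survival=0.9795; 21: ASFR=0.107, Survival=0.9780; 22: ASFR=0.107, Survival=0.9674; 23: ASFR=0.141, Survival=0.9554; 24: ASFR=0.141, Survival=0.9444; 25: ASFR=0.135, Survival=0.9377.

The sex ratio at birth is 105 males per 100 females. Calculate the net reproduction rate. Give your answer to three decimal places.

0.328

Proportion female at birth = 100 / (100 + 105) = 0.48780.
Survival-weighted fertility by age (1·fₓ·Sₓ):
  20: 1 × 0.071 × 0.9795 = 0.06954
  21: 1 × 0.107 × 0.9780 = 0.10465
  22: 1 × 0.107 × 0.9674 = 0.10351
  23: 1 × 0.141 × 0.9554 = 0.13471
  24: 1 × 0.141 × 0.9444 = 0.13316
  25: 1 × 0.135 × 0.9377 = 0.12659
Sum = 0.67216
NRR = 0.48780 × 0.67216 = 0.32788
NRR < 1, so the cohort does not fully replace itself.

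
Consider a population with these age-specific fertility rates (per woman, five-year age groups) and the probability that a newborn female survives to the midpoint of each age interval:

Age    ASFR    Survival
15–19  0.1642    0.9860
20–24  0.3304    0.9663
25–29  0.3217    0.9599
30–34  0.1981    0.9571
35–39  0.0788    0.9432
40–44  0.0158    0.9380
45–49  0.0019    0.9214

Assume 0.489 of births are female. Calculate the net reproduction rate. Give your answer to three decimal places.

2.617

Proportion female at birth = 0.489.
Per-age-group product (5 × ASFR × survival probability):
  15–19: 5 × 0.1642 × 0.9860 = 0.80951
  20–24: 5 × 0.3304 × 0.9663 = 1.59633
  25–29: 5 × 0.3217 × 0.9599 = 1.54400
  30–34: 5 × 0.1981 × 0.9571 = 0.94801
  35–39: 5 × 0.0788 × 0.9432 = 0.37162
  40–44: 5 × 0.0158 × 0.9380 = 0.07410
  45–49: 5 × 0.0019 × 0.9214 = 0.00875
Sum = 5.35232
NRR = 0.489 × 5.35232 = 2.61728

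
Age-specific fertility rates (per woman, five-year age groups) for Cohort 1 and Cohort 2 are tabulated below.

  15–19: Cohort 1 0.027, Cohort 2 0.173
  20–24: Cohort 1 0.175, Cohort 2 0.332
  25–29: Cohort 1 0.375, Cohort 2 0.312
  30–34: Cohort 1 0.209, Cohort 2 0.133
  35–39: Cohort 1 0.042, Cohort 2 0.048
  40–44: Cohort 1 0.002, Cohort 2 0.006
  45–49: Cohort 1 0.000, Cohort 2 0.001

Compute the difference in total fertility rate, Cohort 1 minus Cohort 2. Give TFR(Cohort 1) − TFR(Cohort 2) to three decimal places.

Cohort 1:
  Sum of ASFRs = 0.027 + 0.175 + 0.375 + 0.209 + 0.042 + 0.002 + 0.000 = 0.830
  TFR = 5 × 0.830 = 4.15
Cohort 2:
  Sum of ASFRs = 0.173 + 0.332 + 0.312 + 0.133 + 0.048 + 0.006 + 0.001 = 1.005
  TFR = 5 × 1.005 = 5.025
Difference = 4.15 − 5.025 = -0.875

-0.875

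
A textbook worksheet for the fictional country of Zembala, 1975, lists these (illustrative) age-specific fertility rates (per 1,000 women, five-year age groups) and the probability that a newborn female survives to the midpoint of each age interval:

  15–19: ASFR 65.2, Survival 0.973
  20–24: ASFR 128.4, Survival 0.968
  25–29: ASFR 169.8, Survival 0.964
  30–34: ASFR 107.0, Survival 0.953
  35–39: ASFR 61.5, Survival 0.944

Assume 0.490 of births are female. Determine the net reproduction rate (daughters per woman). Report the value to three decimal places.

Proportion female at birth = 0.490.
Each age group contributes 5 × ASFR × survival:
  15–19: 5 × 65.2/1000 × 0.973 = 0.31720
  20–24: 5 × 128.4/1000 × 0.968 = 0.62146
  25–29: 5 × 169.8/1000 × 0.964 = 0.81844
  30–34: 5 × 107.0/1000 × 0.953 = 0.50986
  35–39: 5 × 61.5/1000 × 0.944 = 0.29028
Sum = 2.55724
NRR = 0.490 × 2.55724 = 1.25305

1.253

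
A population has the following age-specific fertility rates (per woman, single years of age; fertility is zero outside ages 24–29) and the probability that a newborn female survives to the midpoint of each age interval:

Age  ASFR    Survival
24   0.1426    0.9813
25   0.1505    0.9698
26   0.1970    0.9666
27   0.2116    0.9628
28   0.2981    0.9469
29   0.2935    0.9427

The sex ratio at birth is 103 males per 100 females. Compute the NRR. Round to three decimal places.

Proportion female at birth = 100 / (100 + 103) = 0.49261.
Weighting each age-specific rate by interval width and survival:
  24: 1 × 0.1426 × 0.9813 = 0.13993
  25: 1 × 0.1505 × 0.9698 = 0.14595
  26: 1 × 0.1970 × 0.9666 = 0.19042
  27: 1 × 0.2116 × 0.9628 = 0.20373
  28: 1 × 0.2981 × 0.9469 = 0.28227
  29: 1 × 0.2935 × 0.9427 = 0.27668
Sum = 1.23898
NRR = 0.49261 × 1.23898 = 0.61033
With NRR below 1 the population is below replacement fertility.

0.610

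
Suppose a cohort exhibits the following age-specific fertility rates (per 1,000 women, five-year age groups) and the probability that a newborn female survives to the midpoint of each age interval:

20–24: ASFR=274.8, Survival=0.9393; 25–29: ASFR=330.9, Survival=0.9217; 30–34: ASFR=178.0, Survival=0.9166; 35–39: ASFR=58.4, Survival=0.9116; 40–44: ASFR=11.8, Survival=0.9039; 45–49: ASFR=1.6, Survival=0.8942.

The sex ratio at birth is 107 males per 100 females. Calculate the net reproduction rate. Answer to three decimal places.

Proportion female at birth = 100 / (100 + 107) = 0.48309.
Per-age-group product (5 × ASFR × survival probability):
  20–24: 5 × 274.8/1000 × 0.9393 = 1.29060
  25–29: 5 × 330.9/1000 × 0.9217 = 1.52495
  30–34: 5 × 178.0/1000 × 0.9166 = 0.81577
  35–39: 5 × 58.4/1000 × 0.9116 = 0.26619
  40–44: 5 × 11.8/1000 × 0.9039 = 0.05333
  45–49: 5 × 1.6/1000 × 0.8942 = 0.00715
Sum = 3.95799
NRR = 0.48309 × 3.95799 = 1.91207
NRR > 1, so each generation more than replaces itself.

1.912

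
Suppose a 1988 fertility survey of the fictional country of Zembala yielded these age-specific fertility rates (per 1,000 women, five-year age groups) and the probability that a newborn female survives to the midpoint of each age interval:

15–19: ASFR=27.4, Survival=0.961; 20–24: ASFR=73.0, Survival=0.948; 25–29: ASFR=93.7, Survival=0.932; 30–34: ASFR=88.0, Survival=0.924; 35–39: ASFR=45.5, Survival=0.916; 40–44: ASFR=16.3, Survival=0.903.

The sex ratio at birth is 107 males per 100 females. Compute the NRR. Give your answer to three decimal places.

0.774

Proportion female at birth = 100 / (100 + 107) = 0.48309.
Each age group contributes 5 × ASFR × survival:
  15–19: 5 × 27.4/1000 × 0.961 = 0.13166
  20–24: 5 × 73.0/1000 × 0.948 = 0.34602
  25–29: 5 × 93.7/1000 × 0.932 = 0.43664
  30–34: 5 × 88.0/1000 × 0.924 = 0.40656
  35–39: 5 × 45.5/1000 × 0.916 = 0.20839
  40–44: 5 × 16.3/1000 × 0.903 = 0.07359
Sum = 1.60286
NRR = 0.48309 × 1.60286 = 0.77433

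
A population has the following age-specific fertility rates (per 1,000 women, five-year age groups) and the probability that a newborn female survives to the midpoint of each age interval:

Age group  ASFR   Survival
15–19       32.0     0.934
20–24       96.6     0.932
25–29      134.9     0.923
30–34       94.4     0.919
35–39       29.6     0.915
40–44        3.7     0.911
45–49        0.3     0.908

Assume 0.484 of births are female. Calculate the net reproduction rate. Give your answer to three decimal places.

Proportion female at birth = 0.484.
Weighting each age-specific rate by interval width and survival:
  15–19: 5 × 32.0/1000 × 0.934 = 0.14944
  20–24: 5 × 96.6/1000 × 0.932 = 0.45016
  25–29: 5 × 134.9/1000 × 0.923 = 0.62256
  30–34: 5 × 94.4/1000 × 0.919 = 0.43377
  35–39: 5 × 29.6/1000 × 0.915 = 0.13542
  40–44: 5 × 3.7/1000 × 0.911 = 0.01685
  45–49: 5 × 0.3/1000 × 0.908 = 0.00136
Sum = 1.80956
NRR = 0.484 × 1.80956 = 0.87583
With NRR below 1 the population is below replacement fertility.

0.876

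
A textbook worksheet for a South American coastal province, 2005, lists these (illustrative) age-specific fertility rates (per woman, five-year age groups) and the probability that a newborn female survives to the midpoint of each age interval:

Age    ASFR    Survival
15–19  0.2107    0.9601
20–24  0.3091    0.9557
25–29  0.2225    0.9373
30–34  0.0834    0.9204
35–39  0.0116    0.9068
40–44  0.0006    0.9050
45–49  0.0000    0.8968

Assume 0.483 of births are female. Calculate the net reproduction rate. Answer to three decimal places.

1.918

Proportion female at birth = 0.483.
Weighting each age-specific rate by interval width and survival:
  15–19: 5 × 0.2107 × 0.9601 = 1.01147
  20–24: 5 × 0.3091 × 0.9557 = 1.47703
  25–29: 5 × 0.2225 × 0.9373 = 1.04275
  30–34: 5 × 0.0834 × 0.9204 = 0.38381
  35–39: 5 × 0.0116 × 0.9068 = 0.05259
  40–44: 5 × 0.0006 × 0.9050 = 0.00272
  45–49: 5 × 0.0000 × 0.8968 = 0.00000
Sum = 3.97037
NRR = 0.483 × 3.97037 = 1.91769
With NRR above 1 the population is above replacement fertility.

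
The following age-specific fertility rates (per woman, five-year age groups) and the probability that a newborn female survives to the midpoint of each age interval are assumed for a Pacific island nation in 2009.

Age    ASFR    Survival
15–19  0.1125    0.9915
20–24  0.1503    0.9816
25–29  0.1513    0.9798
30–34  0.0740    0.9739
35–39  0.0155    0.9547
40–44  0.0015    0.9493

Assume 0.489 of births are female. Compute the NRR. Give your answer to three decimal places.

1.212

Proportion female at birth = 0.489.
Per-age-group product (5 × ASFR × survival probability):
  15–19: 5 × 0.1125 × 0.9915 = 0.55772
  20–24: 5 × 0.1503 × 0.9816 = 0.73767
  25–29: 5 × 0.1513 × 0.9798 = 0.74122
  30–34: 5 × 0.0740 × 0.9739 = 0.36034
  35–39: 5 × 0.0155 × 0.9547 = 0.07399
  40–44: 5 × 0.0015 × 0.9493 = 0.00712
Sum = 2.47806
NRR = 0.489 × 2.47806 = 1.21177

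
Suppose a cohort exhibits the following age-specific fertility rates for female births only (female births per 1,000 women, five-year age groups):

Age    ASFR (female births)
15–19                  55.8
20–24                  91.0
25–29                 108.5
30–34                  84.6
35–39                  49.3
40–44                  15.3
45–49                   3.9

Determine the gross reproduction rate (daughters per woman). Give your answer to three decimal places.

2.042

Sum of female ASFRs = 55.8 + 91.0 + 108.5 + 84.6 + 49.3 + 15.3 + 3.9 = 408.4
GRR = 5 × 408.4 / 1000 = 2.042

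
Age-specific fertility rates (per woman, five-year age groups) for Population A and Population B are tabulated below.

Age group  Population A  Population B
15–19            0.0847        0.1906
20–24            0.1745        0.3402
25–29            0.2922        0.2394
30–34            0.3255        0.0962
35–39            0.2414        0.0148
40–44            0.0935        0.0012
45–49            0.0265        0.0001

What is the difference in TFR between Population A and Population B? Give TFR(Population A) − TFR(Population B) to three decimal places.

1.779

Population A:
  Sum of ASFRs = 0.0847 + 0.1745 + 0.2922 + 0.3255 + 0.2414 + 0.0935 + 0.0265 = 1.2383
  TFR = 5 × 1.2383 = 6.1915
Population B:
  Sum of ASFRs = 0.1906 + 0.3402 + 0.2394 + 0.0962 + 0.0148 + 0.0012 + 0.0001 = 0.8825
  TFR = 5 × 0.8825 = 4.4125
Difference = 6.1915 − 4.4125 = 1.779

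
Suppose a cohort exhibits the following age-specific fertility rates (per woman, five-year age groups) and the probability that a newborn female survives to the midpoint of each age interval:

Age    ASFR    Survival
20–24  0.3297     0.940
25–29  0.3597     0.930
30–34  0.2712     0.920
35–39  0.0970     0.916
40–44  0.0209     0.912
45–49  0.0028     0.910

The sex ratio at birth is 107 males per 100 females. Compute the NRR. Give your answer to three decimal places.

2.426

Proportion female at birth = 100 / (100 + 107) = 0.48309.
Survival-weighted fertility by age (5·fₓ·Sₓ):
  20–24: 5 × 0.3297 × 0.940 = 1.54959
  25–29: 5 × 0.3597 × 0.930 = 1.67261
  30–34: 5 × 0.2712 × 0.920 = 1.24752
  35–39: 5 × 0.0970 × 0.916 = 0.44426
  40–44: 5 × 0.0209 × 0.912 = 0.09530
  45–49: 5 × 0.0028 × 0.910 = 0.01274
Sum = 5.02202
NRR = 0.48309 × 5.02202 = 2.42609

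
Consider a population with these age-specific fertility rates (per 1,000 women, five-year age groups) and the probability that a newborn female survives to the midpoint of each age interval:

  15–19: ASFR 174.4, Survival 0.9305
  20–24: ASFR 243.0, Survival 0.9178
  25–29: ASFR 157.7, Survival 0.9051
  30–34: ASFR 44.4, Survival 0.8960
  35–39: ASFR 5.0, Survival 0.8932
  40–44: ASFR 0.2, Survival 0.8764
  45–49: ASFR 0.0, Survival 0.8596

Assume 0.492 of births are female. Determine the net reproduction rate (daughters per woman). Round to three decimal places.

Proportion female at birth = 0.492.
Survival-weighted fertility by age (5·fₓ·Sₓ):
  15–19: 5 × 174.4/1000 × 0.9305 = 0.81140
  20–24: 5 × 243.0/1000 × 0.9178 = 1.11513
  25–29: 5 × 157.7/1000 × 0.9051 = 0.71367
  30–34: 5 × 44.4/1000 × 0.8960 = 0.19891
  35–39: 5 × 5.0/1000 × 0.8932 = 0.02233
  40–44: 5 × 0.2/1000 × 0.8764 = 0.00088
  45–49: 5 × 0.0/1000 × 0.8596 = 0.00000
Sum = 2.86232
NRR = 0.492 × 2.86232 = 1.40826
NRR > 1, so each generation more than replaces itself.

1.408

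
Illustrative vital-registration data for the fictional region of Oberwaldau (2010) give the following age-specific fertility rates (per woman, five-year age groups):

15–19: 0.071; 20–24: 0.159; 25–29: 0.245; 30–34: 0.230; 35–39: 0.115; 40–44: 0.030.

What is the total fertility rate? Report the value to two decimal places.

4.25

Sum of ASFRs = 0.071 + 0.159 + 0.245 + 0.230 + 0.115 + 0.030 = 0.850
TFR = 5 × 0.850 = 4.25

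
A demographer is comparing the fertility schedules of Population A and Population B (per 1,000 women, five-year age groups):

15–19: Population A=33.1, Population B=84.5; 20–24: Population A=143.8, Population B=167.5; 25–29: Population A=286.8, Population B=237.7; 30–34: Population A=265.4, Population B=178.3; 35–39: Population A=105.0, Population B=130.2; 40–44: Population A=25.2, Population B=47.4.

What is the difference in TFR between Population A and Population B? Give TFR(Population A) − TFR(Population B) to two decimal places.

Population A:
  Sum of ASFRs = 33.1 + 143.8 + 286.8 + 265.4 + 105.0 + 25.2 = 859.3
  TFR = 5 × 859.3 / 1000 = 4.2965
Population B:
  Sum of ASFRs = 84.5 + 167.5 + 237.7 + 178.3 + 130.2 + 47.4 = 845.6
  TFR = 5 × 845.6 / 1000 = 4.228
Difference = 4.2965 − 4.228 = 0.0685

0.07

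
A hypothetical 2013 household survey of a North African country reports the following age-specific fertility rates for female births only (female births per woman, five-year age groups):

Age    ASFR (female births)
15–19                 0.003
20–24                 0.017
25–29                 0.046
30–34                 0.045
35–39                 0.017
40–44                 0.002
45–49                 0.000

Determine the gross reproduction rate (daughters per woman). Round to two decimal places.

0.65

Sum of female ASFRs = 0.003 + 0.017 + 0.046 + 0.045 + 0.017 + 0.002 + 0.000 = 0.130
GRR = 5 × 0.130 = 0.65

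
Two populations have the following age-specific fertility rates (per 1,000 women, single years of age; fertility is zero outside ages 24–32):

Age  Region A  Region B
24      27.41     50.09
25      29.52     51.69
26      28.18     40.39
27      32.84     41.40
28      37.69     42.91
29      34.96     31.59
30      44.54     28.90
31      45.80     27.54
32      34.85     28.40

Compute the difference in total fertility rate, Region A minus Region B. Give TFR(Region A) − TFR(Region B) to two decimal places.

Region A:
  Sum of ASFRs = 27.41 + 29.52 + 28.18 + 32.84 + 37.69 + 34.96 + 44.54 + 45.80 + 34.85 = 315.79
  TFR = 315.79 / 1000 = 0.31579
Region B:
  Sum of ASFRs = 50.09 + 51.69 + 40.39 + 41.40 + 42.91 + 31.59 + 28.90 + 27.54 + 28.40 = 342.91
  TFR = 342.91 / 1000 = 0.34291
Difference = 0.31579 − 0.34291 = -0.02712

-0.03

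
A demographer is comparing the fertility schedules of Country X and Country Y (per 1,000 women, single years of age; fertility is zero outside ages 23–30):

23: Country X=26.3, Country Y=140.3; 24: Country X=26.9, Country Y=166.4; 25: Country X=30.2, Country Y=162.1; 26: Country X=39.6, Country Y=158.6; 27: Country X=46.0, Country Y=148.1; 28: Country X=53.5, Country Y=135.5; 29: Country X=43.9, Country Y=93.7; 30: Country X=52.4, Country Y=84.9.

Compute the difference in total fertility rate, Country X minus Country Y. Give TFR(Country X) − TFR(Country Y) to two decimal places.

-0.77

Country X:
  Sum of ASFRs = 26.3 + 26.9 + 30.2 + 39.6 + 46.0 + 53.5 + 43.9 + 52.4 = 318.8
  TFR = 318.8 / 1000 = 0.3188
Country Y:
  Sum of ASFRs = 140.3 + 166.4 + 162.1 + 158.6 + 148.1 + 135.5 + 93.7 + 84.9 = 1089.6
  TFR = 1089.6 / 1000 = 1.0896
Difference = 0.3188 − 1.0896 = -0.7708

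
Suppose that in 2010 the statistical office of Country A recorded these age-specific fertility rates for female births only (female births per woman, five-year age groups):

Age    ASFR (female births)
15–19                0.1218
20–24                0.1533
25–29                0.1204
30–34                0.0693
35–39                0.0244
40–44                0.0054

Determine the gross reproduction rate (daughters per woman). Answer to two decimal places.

2.47

Sum of female ASFRs = 0.1218 + 0.1533 + 0.1204 + 0.0693 + 0.0244 + 0.0054 = 0.4946
GRR = 5 × 0.4946 = 2.473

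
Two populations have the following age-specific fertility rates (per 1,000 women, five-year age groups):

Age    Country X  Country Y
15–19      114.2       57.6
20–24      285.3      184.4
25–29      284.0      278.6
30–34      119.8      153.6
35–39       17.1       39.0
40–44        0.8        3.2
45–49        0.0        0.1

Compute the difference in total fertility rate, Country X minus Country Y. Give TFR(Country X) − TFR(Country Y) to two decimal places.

Country X:
  Sum of ASFRs = 114.2 + 285.3 + 284.0 + 119.8 + 17.1 + 0.8 + 0.0 = 821.2
  TFR = 5 × 821.2 / 1000 = 4.106
Country Y:
  Sum of ASFRs = 57.6 + 184.4 + 278.6 + 153.6 + 39.0 + 3.2 + 0.1 = 716.5
  TFR = 5 × 716.5 / 1000 = 3.5825
Difference = 4.106 − 3.5825 = 0.5235

0.52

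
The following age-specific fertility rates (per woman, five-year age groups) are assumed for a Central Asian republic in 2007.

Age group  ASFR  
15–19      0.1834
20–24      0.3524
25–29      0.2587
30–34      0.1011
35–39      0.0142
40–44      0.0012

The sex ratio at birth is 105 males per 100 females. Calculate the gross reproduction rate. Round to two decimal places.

Proportion female at birth = 100 / (100 + 105) = 0.48780.
Sum of ASFRs = 0.1834 + 0.3524 + 0.2587 + 0.1011 + 0.0142 + 0.0012 = 0.9110
TFR = 5 × 0.9110 = 4.555
GRR = 0.48780 × 4.555 = 2.22193

2.22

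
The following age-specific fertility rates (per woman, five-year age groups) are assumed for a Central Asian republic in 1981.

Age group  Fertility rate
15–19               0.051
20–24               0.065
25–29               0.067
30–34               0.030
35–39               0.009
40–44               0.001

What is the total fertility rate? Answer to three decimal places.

1.115

Sum of ASFRs = 0.051 + 0.065 + 0.067 + 0.030 + 0.009 + 0.001 = 0.223
TFR = 5 × 0.223 = 1.115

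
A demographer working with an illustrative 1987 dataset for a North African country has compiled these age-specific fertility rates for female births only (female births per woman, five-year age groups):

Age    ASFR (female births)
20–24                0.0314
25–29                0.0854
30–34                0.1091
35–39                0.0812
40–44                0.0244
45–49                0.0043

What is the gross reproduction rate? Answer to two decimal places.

1.68

Sum of female ASFRs = 0.0314 + 0.0854 + 0.1091 + 0.0812 + 0.0244 + 0.0043 = 0.3358
GRR = 5 × 0.3358 = 1.679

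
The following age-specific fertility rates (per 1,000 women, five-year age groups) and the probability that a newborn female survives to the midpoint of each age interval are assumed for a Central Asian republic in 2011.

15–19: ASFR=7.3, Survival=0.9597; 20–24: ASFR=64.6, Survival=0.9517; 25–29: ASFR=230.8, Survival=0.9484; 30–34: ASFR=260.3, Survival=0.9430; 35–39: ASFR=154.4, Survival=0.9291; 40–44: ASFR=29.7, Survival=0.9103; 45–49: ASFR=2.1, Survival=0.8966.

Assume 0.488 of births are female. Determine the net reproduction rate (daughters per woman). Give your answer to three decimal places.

Proportion female at birth = 0.488.
Weighting each age-specific rate by interval width and survival:
  15–19: 5 × 7.3/1000 × 0.9597 = 0.03503
  20–24: 5 × 64.6/1000 × 0.9517 = 0.30740
  25–29: 5 × 230.8/1000 × 0.9484 = 1.09445
  30–34: 5 × 260.3/1000 × 0.9430 = 1.22731
  35–39: 5 × 154.4/1000 × 0.9291 = 0.71727
  40–44: 5 × 29.7/1000 × 0.9103 = 0.13518
  45–49: 5 × 2.1/1000 × 0.8966 = 0.00941
Sum = 3.52605
NRR = 0.488 × 3.52605 = 1.72071
NRR > 1, so each generation more than replaces itself.

1.721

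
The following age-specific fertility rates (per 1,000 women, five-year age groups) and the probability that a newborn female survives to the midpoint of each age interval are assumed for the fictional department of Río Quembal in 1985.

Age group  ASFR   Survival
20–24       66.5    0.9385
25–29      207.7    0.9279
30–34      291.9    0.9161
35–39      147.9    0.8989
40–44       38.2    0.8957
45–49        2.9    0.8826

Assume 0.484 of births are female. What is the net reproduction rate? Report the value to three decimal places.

Proportion female at birth = 0.484.
Each age group contributes 5 × ASFR × survival:
  20–24: 5 × 66.5/1000 × 0.9385 = 0.31205
  25–29: 5 × 207.7/1000 × 0.9279 = 0.96362
  30–34: 5 × 291.9/1000 × 0.9161 = 1.33705
  35–39: 5 × 147.9/1000 × 0.8989 = 0.66474
  40–44: 5 × 38.2/1000 × 0.8957 = 0.17108
  45–49: 5 × 2.9/1000 × 0.8826 = 0.01280
Sum = 3.46134
NRR = 0.484 × 3.46134 = 1.67529

1.675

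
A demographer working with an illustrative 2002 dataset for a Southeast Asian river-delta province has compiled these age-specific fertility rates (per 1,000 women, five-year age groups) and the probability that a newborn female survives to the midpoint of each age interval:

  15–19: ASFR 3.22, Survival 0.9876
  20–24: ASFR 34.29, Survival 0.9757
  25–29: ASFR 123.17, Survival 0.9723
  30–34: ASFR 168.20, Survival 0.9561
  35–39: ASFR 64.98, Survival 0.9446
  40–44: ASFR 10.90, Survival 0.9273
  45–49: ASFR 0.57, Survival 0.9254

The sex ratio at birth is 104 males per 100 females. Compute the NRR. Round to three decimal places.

Proportion female at birth = 100 / (100 + 104) = 0.49020.
Weighting each age-specific rate by interval width and survival:
  15–19: 5 × 3.22/1000 × 0.9876 = 0.01590
  20–24: 5 × 34.29/1000 × 0.9757 = 0.16728
  25–29: 5 × 123.17/1000 × 0.9723 = 0.59879
  30–34: 5 × 168.20/1000 × 0.9561 = 0.80408
  35–39: 5 × 64.98/1000 × 0.9446 = 0.30690
  40–44: 5 × 10.90/1000 × 0.9273 = 0.05054
  45–49: 5 × 0.57/1000 × 0.9254 = 0.00264
Sum = 1.94613
NRR = 0.49020 × 1.94613 = 0.95399
With NRR below 1 the population is below replacement fertility.

0.954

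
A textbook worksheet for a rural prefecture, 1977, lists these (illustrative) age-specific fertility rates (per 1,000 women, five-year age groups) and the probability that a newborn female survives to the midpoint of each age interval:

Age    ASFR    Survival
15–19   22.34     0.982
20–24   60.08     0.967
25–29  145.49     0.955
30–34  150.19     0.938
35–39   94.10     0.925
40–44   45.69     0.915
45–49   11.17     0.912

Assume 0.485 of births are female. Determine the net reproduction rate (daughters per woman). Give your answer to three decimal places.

1.210

Proportion female at birth = 0.485.
Per-age-group product (5 × ASFR × survival probability):
  15–19: 5 × 22.34/1000 × 0.982 = 0.10969
  20–24: 5 × 60.08/1000 × 0.967 = 0.29049
  25–29: 5 × 145.49/1000 × 0.955 = 0.69471
  30–34: 5 × 150.19/1000 × 0.938 = 0.70439
  35–39: 5 × 94.10/1000 × 0.925 = 0.43521
  40–44: 5 × 45.69/1000 × 0.915 = 0.20903
  45–49: 5 × 11.17/1000 × 0.912 = 0.05094
Sum = 2.49446
NRR = 0.485 × 2.49446 = 1.20981
An NRR exceeding 1 indicates intrinsic growth under these rates.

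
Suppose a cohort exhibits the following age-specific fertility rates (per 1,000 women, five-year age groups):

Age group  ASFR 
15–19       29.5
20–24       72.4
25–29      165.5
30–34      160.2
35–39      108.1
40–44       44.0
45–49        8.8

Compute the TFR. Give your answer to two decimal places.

Sum of ASFRs = 29.5 + 72.4 + 165.5 + 160.2 + 108.1 + 44.0 + 8.8 = 588.5
TFR = 5 × 588.5 / 1000 = 2.9425

2.94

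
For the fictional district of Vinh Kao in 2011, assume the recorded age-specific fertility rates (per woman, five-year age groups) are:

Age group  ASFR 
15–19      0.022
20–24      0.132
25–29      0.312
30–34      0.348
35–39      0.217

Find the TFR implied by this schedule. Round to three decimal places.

Sum of ASFRs = 0.022 + 0.132 + 0.312 + 0.348 + 0.217 = 1.031
TFR = 5 × 1.031 = 5.155

5.155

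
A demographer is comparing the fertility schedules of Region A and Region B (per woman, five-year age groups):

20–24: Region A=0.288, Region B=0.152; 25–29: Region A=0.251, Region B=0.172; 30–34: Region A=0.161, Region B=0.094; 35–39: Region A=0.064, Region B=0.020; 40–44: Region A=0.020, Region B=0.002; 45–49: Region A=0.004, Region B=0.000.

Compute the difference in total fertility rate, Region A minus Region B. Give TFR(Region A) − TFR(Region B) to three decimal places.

1.740

Region A:
  Sum of ASFRs = 0.288 + 0.251 + 0.161 + 0.064 + 0.020 + 0.004 = 0.788
  TFR = 5 × 0.788 = 3.94
Region B:
  Sum of ASFRs = 0.152 + 0.172 + 0.094 + 0.020 + 0.002 + 0.000 = 0.440
  TFR = 5 × 0.440 = 2.2
Difference = 3.94 − 2.2 = 1.74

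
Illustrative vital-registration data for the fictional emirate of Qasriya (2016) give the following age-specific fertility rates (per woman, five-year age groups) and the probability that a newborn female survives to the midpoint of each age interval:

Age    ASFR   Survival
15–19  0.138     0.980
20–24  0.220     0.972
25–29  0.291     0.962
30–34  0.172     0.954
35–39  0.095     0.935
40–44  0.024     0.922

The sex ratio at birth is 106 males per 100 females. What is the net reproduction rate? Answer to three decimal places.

Proportion female at birth = 100 / (100 + 106) = 0.48544.
Weighting each age-specific rate by interval width and survival:
  15–19: 5 × 0.138 × 0.980 = 0.67620
  20–24: 5 × 0.220 × 0.972 = 1.06920
  25–29: 5 × 0.291 × 0.962 = 1.39971
  30–34: 5 × 0.172 × 0.954 = 0.82044
  35–39: 5 × 0.095 × 0.935 = 0.44413
  40–44: 5 × 0.024 × 0.922 = 0.11064
Sum = 4.52032
NRR = 0.48544 × 4.52032 = 2.19434

2.194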